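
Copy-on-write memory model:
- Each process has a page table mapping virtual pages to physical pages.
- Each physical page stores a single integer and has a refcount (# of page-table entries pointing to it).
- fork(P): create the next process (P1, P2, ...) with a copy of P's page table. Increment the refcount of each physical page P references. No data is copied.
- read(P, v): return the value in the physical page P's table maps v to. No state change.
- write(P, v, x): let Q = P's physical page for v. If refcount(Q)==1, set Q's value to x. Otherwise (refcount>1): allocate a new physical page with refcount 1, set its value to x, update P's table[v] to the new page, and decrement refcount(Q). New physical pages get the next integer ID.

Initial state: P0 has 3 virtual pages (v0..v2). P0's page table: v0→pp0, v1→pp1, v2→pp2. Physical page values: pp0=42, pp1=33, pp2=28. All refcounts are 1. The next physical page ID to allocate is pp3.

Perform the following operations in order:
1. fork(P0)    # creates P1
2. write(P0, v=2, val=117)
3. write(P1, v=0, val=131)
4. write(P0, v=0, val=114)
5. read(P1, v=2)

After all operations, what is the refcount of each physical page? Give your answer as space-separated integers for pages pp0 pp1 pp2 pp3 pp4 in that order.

Answer: 1 2 1 1 1

Derivation:
Op 1: fork(P0) -> P1. 3 ppages; refcounts: pp0:2 pp1:2 pp2:2
Op 2: write(P0, v2, 117). refcount(pp2)=2>1 -> COPY to pp3. 4 ppages; refcounts: pp0:2 pp1:2 pp2:1 pp3:1
Op 3: write(P1, v0, 131). refcount(pp0)=2>1 -> COPY to pp4. 5 ppages; refcounts: pp0:1 pp1:2 pp2:1 pp3:1 pp4:1
Op 4: write(P0, v0, 114). refcount(pp0)=1 -> write in place. 5 ppages; refcounts: pp0:1 pp1:2 pp2:1 pp3:1 pp4:1
Op 5: read(P1, v2) -> 28. No state change.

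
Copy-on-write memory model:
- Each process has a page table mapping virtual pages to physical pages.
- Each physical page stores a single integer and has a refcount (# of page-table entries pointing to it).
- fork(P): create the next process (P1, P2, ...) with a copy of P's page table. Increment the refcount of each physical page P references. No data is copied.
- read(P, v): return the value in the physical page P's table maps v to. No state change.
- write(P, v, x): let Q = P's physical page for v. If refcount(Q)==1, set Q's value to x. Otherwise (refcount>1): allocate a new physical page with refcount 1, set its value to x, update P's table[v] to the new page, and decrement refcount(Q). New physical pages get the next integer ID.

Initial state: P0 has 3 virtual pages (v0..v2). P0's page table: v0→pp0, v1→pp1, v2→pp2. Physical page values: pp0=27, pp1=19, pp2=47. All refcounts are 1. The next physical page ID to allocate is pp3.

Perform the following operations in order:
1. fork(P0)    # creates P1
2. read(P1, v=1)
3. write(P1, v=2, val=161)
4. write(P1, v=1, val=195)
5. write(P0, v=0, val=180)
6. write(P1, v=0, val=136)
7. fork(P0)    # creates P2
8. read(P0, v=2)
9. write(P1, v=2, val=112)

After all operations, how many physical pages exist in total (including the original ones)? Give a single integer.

Answer: 6

Derivation:
Op 1: fork(P0) -> P1. 3 ppages; refcounts: pp0:2 pp1:2 pp2:2
Op 2: read(P1, v1) -> 19. No state change.
Op 3: write(P1, v2, 161). refcount(pp2)=2>1 -> COPY to pp3. 4 ppages; refcounts: pp0:2 pp1:2 pp2:1 pp3:1
Op 4: write(P1, v1, 195). refcount(pp1)=2>1 -> COPY to pp4. 5 ppages; refcounts: pp0:2 pp1:1 pp2:1 pp3:1 pp4:1
Op 5: write(P0, v0, 180). refcount(pp0)=2>1 -> COPY to pp5. 6 ppages; refcounts: pp0:1 pp1:1 pp2:1 pp3:1 pp4:1 pp5:1
Op 6: write(P1, v0, 136). refcount(pp0)=1 -> write in place. 6 ppages; refcounts: pp0:1 pp1:1 pp2:1 pp3:1 pp4:1 pp5:1
Op 7: fork(P0) -> P2. 6 ppages; refcounts: pp0:1 pp1:2 pp2:2 pp3:1 pp4:1 pp5:2
Op 8: read(P0, v2) -> 47. No state change.
Op 9: write(P1, v2, 112). refcount(pp3)=1 -> write in place. 6 ppages; refcounts: pp0:1 pp1:2 pp2:2 pp3:1 pp4:1 pp5:2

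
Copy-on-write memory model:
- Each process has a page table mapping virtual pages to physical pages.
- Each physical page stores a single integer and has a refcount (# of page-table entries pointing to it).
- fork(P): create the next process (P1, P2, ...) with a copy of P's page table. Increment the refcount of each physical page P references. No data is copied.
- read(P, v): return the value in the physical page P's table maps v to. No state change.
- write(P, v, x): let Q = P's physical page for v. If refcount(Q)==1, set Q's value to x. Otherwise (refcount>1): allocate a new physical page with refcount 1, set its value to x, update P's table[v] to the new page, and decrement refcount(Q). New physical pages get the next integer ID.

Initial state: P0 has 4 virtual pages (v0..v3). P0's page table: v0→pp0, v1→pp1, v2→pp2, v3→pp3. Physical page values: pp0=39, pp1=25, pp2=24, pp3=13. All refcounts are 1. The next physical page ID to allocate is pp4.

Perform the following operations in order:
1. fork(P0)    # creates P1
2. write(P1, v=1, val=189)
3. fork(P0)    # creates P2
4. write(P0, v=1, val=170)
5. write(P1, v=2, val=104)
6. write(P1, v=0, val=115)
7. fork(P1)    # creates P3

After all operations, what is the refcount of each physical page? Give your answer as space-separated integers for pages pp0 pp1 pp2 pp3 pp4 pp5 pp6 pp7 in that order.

Answer: 2 1 2 4 2 1 2 2

Derivation:
Op 1: fork(P0) -> P1. 4 ppages; refcounts: pp0:2 pp1:2 pp2:2 pp3:2
Op 2: write(P1, v1, 189). refcount(pp1)=2>1 -> COPY to pp4. 5 ppages; refcounts: pp0:2 pp1:1 pp2:2 pp3:2 pp4:1
Op 3: fork(P0) -> P2. 5 ppages; refcounts: pp0:3 pp1:2 pp2:3 pp3:3 pp4:1
Op 4: write(P0, v1, 170). refcount(pp1)=2>1 -> COPY to pp5. 6 ppages; refcounts: pp0:3 pp1:1 pp2:3 pp3:3 pp4:1 pp5:1
Op 5: write(P1, v2, 104). refcount(pp2)=3>1 -> COPY to pp6. 7 ppages; refcounts: pp0:3 pp1:1 pp2:2 pp3:3 pp4:1 pp5:1 pp6:1
Op 6: write(P1, v0, 115). refcount(pp0)=3>1 -> COPY to pp7. 8 ppages; refcounts: pp0:2 pp1:1 pp2:2 pp3:3 pp4:1 pp5:1 pp6:1 pp7:1
Op 7: fork(P1) -> P3. 8 ppages; refcounts: pp0:2 pp1:1 pp2:2 pp3:4 pp4:2 pp5:1 pp6:2 pp7:2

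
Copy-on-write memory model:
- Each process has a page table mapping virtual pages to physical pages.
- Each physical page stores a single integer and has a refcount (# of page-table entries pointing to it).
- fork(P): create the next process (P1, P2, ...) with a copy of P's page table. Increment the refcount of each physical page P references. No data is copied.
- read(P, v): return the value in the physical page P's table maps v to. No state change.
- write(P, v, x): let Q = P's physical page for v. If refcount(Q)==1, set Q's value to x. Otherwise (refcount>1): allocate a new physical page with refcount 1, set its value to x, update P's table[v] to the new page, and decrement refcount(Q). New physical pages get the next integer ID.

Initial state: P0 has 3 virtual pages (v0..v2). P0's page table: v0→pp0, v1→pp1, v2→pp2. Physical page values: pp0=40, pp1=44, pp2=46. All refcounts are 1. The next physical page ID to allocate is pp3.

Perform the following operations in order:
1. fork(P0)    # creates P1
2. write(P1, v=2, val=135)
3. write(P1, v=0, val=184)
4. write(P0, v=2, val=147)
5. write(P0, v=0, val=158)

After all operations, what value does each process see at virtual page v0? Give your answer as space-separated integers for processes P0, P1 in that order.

Op 1: fork(P0) -> P1. 3 ppages; refcounts: pp0:2 pp1:2 pp2:2
Op 2: write(P1, v2, 135). refcount(pp2)=2>1 -> COPY to pp3. 4 ppages; refcounts: pp0:2 pp1:2 pp2:1 pp3:1
Op 3: write(P1, v0, 184). refcount(pp0)=2>1 -> COPY to pp4. 5 ppages; refcounts: pp0:1 pp1:2 pp2:1 pp3:1 pp4:1
Op 4: write(P0, v2, 147). refcount(pp2)=1 -> write in place. 5 ppages; refcounts: pp0:1 pp1:2 pp2:1 pp3:1 pp4:1
Op 5: write(P0, v0, 158). refcount(pp0)=1 -> write in place. 5 ppages; refcounts: pp0:1 pp1:2 pp2:1 pp3:1 pp4:1
P0: v0 -> pp0 = 158
P1: v0 -> pp4 = 184

Answer: 158 184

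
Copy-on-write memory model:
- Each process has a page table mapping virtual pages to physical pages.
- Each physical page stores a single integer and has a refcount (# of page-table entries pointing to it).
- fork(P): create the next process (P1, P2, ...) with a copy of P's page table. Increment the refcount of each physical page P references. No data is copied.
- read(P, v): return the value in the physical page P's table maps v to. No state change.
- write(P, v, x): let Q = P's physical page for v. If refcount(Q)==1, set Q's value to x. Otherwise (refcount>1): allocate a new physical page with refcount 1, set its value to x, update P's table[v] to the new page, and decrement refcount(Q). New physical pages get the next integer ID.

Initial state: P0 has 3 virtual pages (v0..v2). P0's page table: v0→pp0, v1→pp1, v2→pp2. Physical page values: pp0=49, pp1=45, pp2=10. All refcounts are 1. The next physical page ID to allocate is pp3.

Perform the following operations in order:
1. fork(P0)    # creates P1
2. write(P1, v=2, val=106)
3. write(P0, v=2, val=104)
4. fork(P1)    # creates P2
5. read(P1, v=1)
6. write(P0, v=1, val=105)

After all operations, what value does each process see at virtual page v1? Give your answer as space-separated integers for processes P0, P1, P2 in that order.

Op 1: fork(P0) -> P1. 3 ppages; refcounts: pp0:2 pp1:2 pp2:2
Op 2: write(P1, v2, 106). refcount(pp2)=2>1 -> COPY to pp3. 4 ppages; refcounts: pp0:2 pp1:2 pp2:1 pp3:1
Op 3: write(P0, v2, 104). refcount(pp2)=1 -> write in place. 4 ppages; refcounts: pp0:2 pp1:2 pp2:1 pp3:1
Op 4: fork(P1) -> P2. 4 ppages; refcounts: pp0:3 pp1:3 pp2:1 pp3:2
Op 5: read(P1, v1) -> 45. No state change.
Op 6: write(P0, v1, 105). refcount(pp1)=3>1 -> COPY to pp4. 5 ppages; refcounts: pp0:3 pp1:2 pp2:1 pp3:2 pp4:1
P0: v1 -> pp4 = 105
P1: v1 -> pp1 = 45
P2: v1 -> pp1 = 45

Answer: 105 45 45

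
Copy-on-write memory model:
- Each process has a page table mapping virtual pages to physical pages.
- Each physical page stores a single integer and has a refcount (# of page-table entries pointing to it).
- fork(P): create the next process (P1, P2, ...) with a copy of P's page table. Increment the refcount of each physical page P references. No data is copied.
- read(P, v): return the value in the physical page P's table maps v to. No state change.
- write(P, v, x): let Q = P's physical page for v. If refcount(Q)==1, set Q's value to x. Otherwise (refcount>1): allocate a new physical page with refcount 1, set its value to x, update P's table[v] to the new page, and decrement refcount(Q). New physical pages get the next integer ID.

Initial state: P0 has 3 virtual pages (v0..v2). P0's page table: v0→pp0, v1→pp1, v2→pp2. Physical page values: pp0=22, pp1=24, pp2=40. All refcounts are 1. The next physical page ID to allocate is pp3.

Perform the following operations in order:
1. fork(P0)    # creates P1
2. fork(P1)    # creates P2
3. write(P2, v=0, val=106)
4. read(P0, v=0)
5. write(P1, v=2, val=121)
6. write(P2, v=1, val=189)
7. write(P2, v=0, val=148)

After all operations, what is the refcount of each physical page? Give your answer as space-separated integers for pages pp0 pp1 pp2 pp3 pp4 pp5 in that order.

Answer: 2 2 2 1 1 1

Derivation:
Op 1: fork(P0) -> P1. 3 ppages; refcounts: pp0:2 pp1:2 pp2:2
Op 2: fork(P1) -> P2. 3 ppages; refcounts: pp0:3 pp1:3 pp2:3
Op 3: write(P2, v0, 106). refcount(pp0)=3>1 -> COPY to pp3. 4 ppages; refcounts: pp0:2 pp1:3 pp2:3 pp3:1
Op 4: read(P0, v0) -> 22. No state change.
Op 5: write(P1, v2, 121). refcount(pp2)=3>1 -> COPY to pp4. 5 ppages; refcounts: pp0:2 pp1:3 pp2:2 pp3:1 pp4:1
Op 6: write(P2, v1, 189). refcount(pp1)=3>1 -> COPY to pp5. 6 ppages; refcounts: pp0:2 pp1:2 pp2:2 pp3:1 pp4:1 pp5:1
Op 7: write(P2, v0, 148). refcount(pp3)=1 -> write in place. 6 ppages; refcounts: pp0:2 pp1:2 pp2:2 pp3:1 pp4:1 pp5:1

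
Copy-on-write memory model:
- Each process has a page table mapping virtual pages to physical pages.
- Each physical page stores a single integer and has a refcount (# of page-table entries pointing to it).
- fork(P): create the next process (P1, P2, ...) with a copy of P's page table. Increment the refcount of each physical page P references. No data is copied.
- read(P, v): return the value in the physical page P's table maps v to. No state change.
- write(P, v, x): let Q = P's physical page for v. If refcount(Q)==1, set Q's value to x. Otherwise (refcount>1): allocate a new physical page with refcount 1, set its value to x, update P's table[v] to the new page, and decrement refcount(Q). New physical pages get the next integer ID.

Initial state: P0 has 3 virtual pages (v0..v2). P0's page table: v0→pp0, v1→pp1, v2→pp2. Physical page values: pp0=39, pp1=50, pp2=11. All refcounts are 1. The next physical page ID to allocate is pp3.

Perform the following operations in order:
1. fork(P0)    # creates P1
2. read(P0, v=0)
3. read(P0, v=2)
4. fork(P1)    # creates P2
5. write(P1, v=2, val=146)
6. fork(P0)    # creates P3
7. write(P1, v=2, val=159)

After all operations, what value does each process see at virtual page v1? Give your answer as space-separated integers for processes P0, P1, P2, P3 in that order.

Op 1: fork(P0) -> P1. 3 ppages; refcounts: pp0:2 pp1:2 pp2:2
Op 2: read(P0, v0) -> 39. No state change.
Op 3: read(P0, v2) -> 11. No state change.
Op 4: fork(P1) -> P2. 3 ppages; refcounts: pp0:3 pp1:3 pp2:3
Op 5: write(P1, v2, 146). refcount(pp2)=3>1 -> COPY to pp3. 4 ppages; refcounts: pp0:3 pp1:3 pp2:2 pp3:1
Op 6: fork(P0) -> P3. 4 ppages; refcounts: pp0:4 pp1:4 pp2:3 pp3:1
Op 7: write(P1, v2, 159). refcount(pp3)=1 -> write in place. 4 ppages; refcounts: pp0:4 pp1:4 pp2:3 pp3:1
P0: v1 -> pp1 = 50
P1: v1 -> pp1 = 50
P2: v1 -> pp1 = 50
P3: v1 -> pp1 = 50

Answer: 50 50 50 50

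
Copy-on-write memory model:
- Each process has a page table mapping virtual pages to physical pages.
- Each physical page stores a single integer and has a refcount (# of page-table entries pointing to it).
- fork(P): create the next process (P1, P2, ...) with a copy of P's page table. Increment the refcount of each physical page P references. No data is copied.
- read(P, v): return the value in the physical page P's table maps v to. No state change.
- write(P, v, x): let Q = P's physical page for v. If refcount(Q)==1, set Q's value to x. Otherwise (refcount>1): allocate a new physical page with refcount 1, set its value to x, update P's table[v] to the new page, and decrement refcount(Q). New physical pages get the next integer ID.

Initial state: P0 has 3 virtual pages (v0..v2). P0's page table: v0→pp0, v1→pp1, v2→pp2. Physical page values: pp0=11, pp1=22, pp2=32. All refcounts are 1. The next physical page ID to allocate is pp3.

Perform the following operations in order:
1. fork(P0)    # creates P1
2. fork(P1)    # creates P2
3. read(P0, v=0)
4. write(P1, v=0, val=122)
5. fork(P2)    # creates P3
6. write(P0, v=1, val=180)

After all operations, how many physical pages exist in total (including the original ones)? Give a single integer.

Answer: 5

Derivation:
Op 1: fork(P0) -> P1. 3 ppages; refcounts: pp0:2 pp1:2 pp2:2
Op 2: fork(P1) -> P2. 3 ppages; refcounts: pp0:3 pp1:3 pp2:3
Op 3: read(P0, v0) -> 11. No state change.
Op 4: write(P1, v0, 122). refcount(pp0)=3>1 -> COPY to pp3. 4 ppages; refcounts: pp0:2 pp1:3 pp2:3 pp3:1
Op 5: fork(P2) -> P3. 4 ppages; refcounts: pp0:3 pp1:4 pp2:4 pp3:1
Op 6: write(P0, v1, 180). refcount(pp1)=4>1 -> COPY to pp4. 5 ppages; refcounts: pp0:3 pp1:3 pp2:4 pp3:1 pp4:1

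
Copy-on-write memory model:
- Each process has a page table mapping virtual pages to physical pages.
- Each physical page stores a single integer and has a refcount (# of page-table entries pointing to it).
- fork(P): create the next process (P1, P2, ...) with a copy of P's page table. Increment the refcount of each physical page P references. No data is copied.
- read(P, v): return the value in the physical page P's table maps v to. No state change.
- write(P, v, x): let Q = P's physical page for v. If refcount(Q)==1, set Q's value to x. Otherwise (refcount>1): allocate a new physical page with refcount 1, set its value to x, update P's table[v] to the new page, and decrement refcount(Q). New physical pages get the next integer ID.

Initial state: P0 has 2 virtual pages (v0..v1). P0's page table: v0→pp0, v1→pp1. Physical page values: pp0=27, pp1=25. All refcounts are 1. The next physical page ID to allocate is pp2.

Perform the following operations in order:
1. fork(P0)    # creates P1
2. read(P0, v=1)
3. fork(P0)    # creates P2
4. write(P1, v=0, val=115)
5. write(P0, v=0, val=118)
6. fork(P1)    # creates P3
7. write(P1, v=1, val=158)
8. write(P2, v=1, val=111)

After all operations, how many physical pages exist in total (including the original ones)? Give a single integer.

Op 1: fork(P0) -> P1. 2 ppages; refcounts: pp0:2 pp1:2
Op 2: read(P0, v1) -> 25. No state change.
Op 3: fork(P0) -> P2. 2 ppages; refcounts: pp0:3 pp1:3
Op 4: write(P1, v0, 115). refcount(pp0)=3>1 -> COPY to pp2. 3 ppages; refcounts: pp0:2 pp1:3 pp2:1
Op 5: write(P0, v0, 118). refcount(pp0)=2>1 -> COPY to pp3. 4 ppages; refcounts: pp0:1 pp1:3 pp2:1 pp3:1
Op 6: fork(P1) -> P3. 4 ppages; refcounts: pp0:1 pp1:4 pp2:2 pp3:1
Op 7: write(P1, v1, 158). refcount(pp1)=4>1 -> COPY to pp4. 5 ppages; refcounts: pp0:1 pp1:3 pp2:2 pp3:1 pp4:1
Op 8: write(P2, v1, 111). refcount(pp1)=3>1 -> COPY to pp5. 6 ppages; refcounts: pp0:1 pp1:2 pp2:2 pp3:1 pp4:1 pp5:1

Answer: 6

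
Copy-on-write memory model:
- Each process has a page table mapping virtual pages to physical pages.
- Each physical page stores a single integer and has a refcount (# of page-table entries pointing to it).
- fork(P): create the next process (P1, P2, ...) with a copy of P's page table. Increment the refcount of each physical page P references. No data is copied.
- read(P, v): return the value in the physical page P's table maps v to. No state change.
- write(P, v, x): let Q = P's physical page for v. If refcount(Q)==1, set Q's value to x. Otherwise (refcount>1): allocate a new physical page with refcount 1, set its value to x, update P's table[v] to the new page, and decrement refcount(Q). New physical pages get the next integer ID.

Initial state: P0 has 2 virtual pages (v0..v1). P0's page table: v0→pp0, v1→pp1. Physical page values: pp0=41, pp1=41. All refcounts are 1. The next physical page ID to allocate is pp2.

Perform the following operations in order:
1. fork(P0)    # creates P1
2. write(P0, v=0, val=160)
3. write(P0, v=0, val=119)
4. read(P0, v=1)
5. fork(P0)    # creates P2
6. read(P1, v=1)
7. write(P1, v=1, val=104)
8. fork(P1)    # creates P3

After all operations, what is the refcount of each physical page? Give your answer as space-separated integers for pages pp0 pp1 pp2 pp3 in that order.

Answer: 2 2 2 2

Derivation:
Op 1: fork(P0) -> P1. 2 ppages; refcounts: pp0:2 pp1:2
Op 2: write(P0, v0, 160). refcount(pp0)=2>1 -> COPY to pp2. 3 ppages; refcounts: pp0:1 pp1:2 pp2:1
Op 3: write(P0, v0, 119). refcount(pp2)=1 -> write in place. 3 ppages; refcounts: pp0:1 pp1:2 pp2:1
Op 4: read(P0, v1) -> 41. No state change.
Op 5: fork(P0) -> P2. 3 ppages; refcounts: pp0:1 pp1:3 pp2:2
Op 6: read(P1, v1) -> 41. No state change.
Op 7: write(P1, v1, 104). refcount(pp1)=3>1 -> COPY to pp3. 4 ppages; refcounts: pp0:1 pp1:2 pp2:2 pp3:1
Op 8: fork(P1) -> P3. 4 ppages; refcounts: pp0:2 pp1:2 pp2:2 pp3:2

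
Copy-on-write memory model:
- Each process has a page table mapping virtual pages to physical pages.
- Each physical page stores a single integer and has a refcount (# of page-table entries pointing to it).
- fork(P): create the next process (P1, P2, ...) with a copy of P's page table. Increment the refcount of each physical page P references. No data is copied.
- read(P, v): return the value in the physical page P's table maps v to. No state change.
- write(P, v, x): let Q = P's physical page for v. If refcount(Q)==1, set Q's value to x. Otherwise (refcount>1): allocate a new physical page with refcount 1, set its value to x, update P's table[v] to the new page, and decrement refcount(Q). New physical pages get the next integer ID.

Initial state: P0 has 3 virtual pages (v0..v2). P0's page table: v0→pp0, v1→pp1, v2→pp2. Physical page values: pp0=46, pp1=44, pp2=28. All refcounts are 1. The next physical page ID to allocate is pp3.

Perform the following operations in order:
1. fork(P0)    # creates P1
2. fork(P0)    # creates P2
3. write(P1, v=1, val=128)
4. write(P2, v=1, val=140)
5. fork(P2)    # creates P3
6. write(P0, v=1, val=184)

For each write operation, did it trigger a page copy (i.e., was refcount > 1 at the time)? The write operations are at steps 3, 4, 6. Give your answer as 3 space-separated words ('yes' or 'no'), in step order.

Op 1: fork(P0) -> P1. 3 ppages; refcounts: pp0:2 pp1:2 pp2:2
Op 2: fork(P0) -> P2. 3 ppages; refcounts: pp0:3 pp1:3 pp2:3
Op 3: write(P1, v1, 128). refcount(pp1)=3>1 -> COPY to pp3. 4 ppages; refcounts: pp0:3 pp1:2 pp2:3 pp3:1
Op 4: write(P2, v1, 140). refcount(pp1)=2>1 -> COPY to pp4. 5 ppages; refcounts: pp0:3 pp1:1 pp2:3 pp3:1 pp4:1
Op 5: fork(P2) -> P3. 5 ppages; refcounts: pp0:4 pp1:1 pp2:4 pp3:1 pp4:2
Op 6: write(P0, v1, 184). refcount(pp1)=1 -> write in place. 5 ppages; refcounts: pp0:4 pp1:1 pp2:4 pp3:1 pp4:2

yes yes no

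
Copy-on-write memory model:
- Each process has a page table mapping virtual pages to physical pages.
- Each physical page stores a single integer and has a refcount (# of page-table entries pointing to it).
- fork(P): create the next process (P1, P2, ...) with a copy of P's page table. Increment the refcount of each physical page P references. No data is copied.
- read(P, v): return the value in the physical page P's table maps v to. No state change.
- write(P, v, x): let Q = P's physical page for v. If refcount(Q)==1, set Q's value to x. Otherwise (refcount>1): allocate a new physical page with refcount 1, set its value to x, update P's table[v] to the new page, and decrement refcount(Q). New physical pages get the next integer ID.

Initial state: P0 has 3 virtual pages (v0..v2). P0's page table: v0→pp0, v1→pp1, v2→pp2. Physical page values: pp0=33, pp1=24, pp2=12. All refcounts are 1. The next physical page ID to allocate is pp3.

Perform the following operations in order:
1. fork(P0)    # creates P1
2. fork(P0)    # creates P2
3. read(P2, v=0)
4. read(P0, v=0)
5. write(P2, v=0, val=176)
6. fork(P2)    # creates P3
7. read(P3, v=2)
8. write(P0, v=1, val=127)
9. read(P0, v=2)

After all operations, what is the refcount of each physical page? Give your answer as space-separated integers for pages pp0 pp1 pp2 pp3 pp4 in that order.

Op 1: fork(P0) -> P1. 3 ppages; refcounts: pp0:2 pp1:2 pp2:2
Op 2: fork(P0) -> P2. 3 ppages; refcounts: pp0:3 pp1:3 pp2:3
Op 3: read(P2, v0) -> 33. No state change.
Op 4: read(P0, v0) -> 33. No state change.
Op 5: write(P2, v0, 176). refcount(pp0)=3>1 -> COPY to pp3. 4 ppages; refcounts: pp0:2 pp1:3 pp2:3 pp3:1
Op 6: fork(P2) -> P3. 4 ppages; refcounts: pp0:2 pp1:4 pp2:4 pp3:2
Op 7: read(P3, v2) -> 12. No state change.
Op 8: write(P0, v1, 127). refcount(pp1)=4>1 -> COPY to pp4. 5 ppages; refcounts: pp0:2 pp1:3 pp2:4 pp3:2 pp4:1
Op 9: read(P0, v2) -> 12. No state change.

Answer: 2 3 4 2 1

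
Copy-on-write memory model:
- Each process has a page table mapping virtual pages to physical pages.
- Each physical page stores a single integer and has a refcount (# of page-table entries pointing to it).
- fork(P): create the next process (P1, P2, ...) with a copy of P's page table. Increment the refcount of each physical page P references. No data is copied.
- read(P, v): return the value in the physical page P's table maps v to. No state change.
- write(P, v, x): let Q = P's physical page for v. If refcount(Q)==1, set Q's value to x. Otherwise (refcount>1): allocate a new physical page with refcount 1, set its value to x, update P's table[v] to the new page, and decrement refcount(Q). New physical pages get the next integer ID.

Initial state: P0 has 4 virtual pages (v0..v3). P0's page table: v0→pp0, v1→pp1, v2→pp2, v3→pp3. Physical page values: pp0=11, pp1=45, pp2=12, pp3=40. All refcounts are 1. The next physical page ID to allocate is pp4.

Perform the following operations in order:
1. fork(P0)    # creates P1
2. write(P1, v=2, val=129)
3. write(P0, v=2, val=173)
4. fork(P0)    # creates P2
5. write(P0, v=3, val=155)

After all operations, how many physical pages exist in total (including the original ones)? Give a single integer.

Op 1: fork(P0) -> P1. 4 ppages; refcounts: pp0:2 pp1:2 pp2:2 pp3:2
Op 2: write(P1, v2, 129). refcount(pp2)=2>1 -> COPY to pp4. 5 ppages; refcounts: pp0:2 pp1:2 pp2:1 pp3:2 pp4:1
Op 3: write(P0, v2, 173). refcount(pp2)=1 -> write in place. 5 ppages; refcounts: pp0:2 pp1:2 pp2:1 pp3:2 pp4:1
Op 4: fork(P0) -> P2. 5 ppages; refcounts: pp0:3 pp1:3 pp2:2 pp3:3 pp4:1
Op 5: write(P0, v3, 155). refcount(pp3)=3>1 -> COPY to pp5. 6 ppages; refcounts: pp0:3 pp1:3 pp2:2 pp3:2 pp4:1 pp5:1

Answer: 6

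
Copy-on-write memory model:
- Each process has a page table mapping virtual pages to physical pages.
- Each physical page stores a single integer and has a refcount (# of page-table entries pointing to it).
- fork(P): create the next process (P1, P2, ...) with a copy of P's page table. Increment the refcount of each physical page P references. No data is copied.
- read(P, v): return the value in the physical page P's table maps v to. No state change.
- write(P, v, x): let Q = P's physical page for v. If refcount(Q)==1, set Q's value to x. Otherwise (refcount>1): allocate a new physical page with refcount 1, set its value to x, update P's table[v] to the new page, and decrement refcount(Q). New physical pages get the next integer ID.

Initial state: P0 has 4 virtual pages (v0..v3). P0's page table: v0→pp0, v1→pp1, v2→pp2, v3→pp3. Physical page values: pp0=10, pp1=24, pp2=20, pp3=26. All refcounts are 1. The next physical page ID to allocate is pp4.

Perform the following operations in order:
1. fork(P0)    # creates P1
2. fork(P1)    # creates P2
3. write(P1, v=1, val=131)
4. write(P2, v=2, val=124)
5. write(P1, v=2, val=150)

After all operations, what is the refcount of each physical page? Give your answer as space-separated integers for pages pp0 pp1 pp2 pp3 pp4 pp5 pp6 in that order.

Answer: 3 2 1 3 1 1 1

Derivation:
Op 1: fork(P0) -> P1. 4 ppages; refcounts: pp0:2 pp1:2 pp2:2 pp3:2
Op 2: fork(P1) -> P2. 4 ppages; refcounts: pp0:3 pp1:3 pp2:3 pp3:3
Op 3: write(P1, v1, 131). refcount(pp1)=3>1 -> COPY to pp4. 5 ppages; refcounts: pp0:3 pp1:2 pp2:3 pp3:3 pp4:1
Op 4: write(P2, v2, 124). refcount(pp2)=3>1 -> COPY to pp5. 6 ppages; refcounts: pp0:3 pp1:2 pp2:2 pp3:3 pp4:1 pp5:1
Op 5: write(P1, v2, 150). refcount(pp2)=2>1 -> COPY to pp6. 7 ppages; refcounts: pp0:3 pp1:2 pp2:1 pp3:3 pp4:1 pp5:1 pp6:1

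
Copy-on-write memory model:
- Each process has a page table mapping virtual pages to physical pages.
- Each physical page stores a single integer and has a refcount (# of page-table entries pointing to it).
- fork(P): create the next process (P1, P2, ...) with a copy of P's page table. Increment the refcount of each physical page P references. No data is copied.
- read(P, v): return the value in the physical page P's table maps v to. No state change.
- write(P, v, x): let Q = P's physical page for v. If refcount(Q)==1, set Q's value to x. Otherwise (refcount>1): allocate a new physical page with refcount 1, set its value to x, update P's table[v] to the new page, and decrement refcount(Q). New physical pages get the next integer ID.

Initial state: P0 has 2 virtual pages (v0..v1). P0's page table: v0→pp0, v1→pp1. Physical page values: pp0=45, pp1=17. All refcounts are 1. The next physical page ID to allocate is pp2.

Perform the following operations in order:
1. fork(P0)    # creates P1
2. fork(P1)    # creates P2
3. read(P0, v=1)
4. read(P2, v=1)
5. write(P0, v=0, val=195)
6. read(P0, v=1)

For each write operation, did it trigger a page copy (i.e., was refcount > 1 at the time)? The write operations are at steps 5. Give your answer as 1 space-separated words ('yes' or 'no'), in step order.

Op 1: fork(P0) -> P1. 2 ppages; refcounts: pp0:2 pp1:2
Op 2: fork(P1) -> P2. 2 ppages; refcounts: pp0:3 pp1:3
Op 3: read(P0, v1) -> 17. No state change.
Op 4: read(P2, v1) -> 17. No state change.
Op 5: write(P0, v0, 195). refcount(pp0)=3>1 -> COPY to pp2. 3 ppages; refcounts: pp0:2 pp1:3 pp2:1
Op 6: read(P0, v1) -> 17. No state change.

yes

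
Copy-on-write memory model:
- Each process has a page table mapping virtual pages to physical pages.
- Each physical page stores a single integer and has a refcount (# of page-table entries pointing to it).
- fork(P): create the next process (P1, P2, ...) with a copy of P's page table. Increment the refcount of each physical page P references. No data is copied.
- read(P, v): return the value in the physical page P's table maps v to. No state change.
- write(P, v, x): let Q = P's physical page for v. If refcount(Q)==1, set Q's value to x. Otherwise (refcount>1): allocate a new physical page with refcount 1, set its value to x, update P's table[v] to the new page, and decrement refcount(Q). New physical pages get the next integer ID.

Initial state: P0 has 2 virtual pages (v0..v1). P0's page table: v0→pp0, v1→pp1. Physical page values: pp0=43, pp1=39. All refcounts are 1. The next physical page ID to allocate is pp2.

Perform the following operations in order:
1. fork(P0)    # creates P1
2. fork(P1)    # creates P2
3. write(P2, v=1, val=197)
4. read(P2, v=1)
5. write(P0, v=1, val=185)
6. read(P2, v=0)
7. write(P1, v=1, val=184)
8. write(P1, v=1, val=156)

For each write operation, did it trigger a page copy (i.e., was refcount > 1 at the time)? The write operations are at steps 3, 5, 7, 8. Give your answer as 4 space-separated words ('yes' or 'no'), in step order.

Op 1: fork(P0) -> P1. 2 ppages; refcounts: pp0:2 pp1:2
Op 2: fork(P1) -> P2. 2 ppages; refcounts: pp0:3 pp1:3
Op 3: write(P2, v1, 197). refcount(pp1)=3>1 -> COPY to pp2. 3 ppages; refcounts: pp0:3 pp1:2 pp2:1
Op 4: read(P2, v1) -> 197. No state change.
Op 5: write(P0, v1, 185). refcount(pp1)=2>1 -> COPY to pp3. 4 ppages; refcounts: pp0:3 pp1:1 pp2:1 pp3:1
Op 6: read(P2, v0) -> 43. No state change.
Op 7: write(P1, v1, 184). refcount(pp1)=1 -> write in place. 4 ppages; refcounts: pp0:3 pp1:1 pp2:1 pp3:1
Op 8: write(P1, v1, 156). refcount(pp1)=1 -> write in place. 4 ppages; refcounts: pp0:3 pp1:1 pp2:1 pp3:1

yes yes no no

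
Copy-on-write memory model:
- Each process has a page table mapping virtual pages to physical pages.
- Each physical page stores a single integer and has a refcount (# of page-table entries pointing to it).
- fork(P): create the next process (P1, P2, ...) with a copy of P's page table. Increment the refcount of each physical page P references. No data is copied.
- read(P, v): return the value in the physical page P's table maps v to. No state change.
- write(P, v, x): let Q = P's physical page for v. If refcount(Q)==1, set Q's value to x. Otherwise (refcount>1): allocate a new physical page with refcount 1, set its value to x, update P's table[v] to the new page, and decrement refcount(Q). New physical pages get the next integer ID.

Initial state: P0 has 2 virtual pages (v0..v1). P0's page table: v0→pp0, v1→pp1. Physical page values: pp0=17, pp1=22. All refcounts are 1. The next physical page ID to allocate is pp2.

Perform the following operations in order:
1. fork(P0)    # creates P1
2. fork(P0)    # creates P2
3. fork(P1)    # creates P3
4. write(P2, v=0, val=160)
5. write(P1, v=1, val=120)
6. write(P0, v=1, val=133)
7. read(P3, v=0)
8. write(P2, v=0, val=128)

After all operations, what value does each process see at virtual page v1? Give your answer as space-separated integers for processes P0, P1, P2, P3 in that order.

Op 1: fork(P0) -> P1. 2 ppages; refcounts: pp0:2 pp1:2
Op 2: fork(P0) -> P2. 2 ppages; refcounts: pp0:3 pp1:3
Op 3: fork(P1) -> P3. 2 ppages; refcounts: pp0:4 pp1:4
Op 4: write(P2, v0, 160). refcount(pp0)=4>1 -> COPY to pp2. 3 ppages; refcounts: pp0:3 pp1:4 pp2:1
Op 5: write(P1, v1, 120). refcount(pp1)=4>1 -> COPY to pp3. 4 ppages; refcounts: pp0:3 pp1:3 pp2:1 pp3:1
Op 6: write(P0, v1, 133). refcount(pp1)=3>1 -> COPY to pp4. 5 ppages; refcounts: pp0:3 pp1:2 pp2:1 pp3:1 pp4:1
Op 7: read(P3, v0) -> 17. No state change.
Op 8: write(P2, v0, 128). refcount(pp2)=1 -> write in place. 5 ppages; refcounts: pp0:3 pp1:2 pp2:1 pp3:1 pp4:1
P0: v1 -> pp4 = 133
P1: v1 -> pp3 = 120
P2: v1 -> pp1 = 22
P3: v1 -> pp1 = 22

Answer: 133 120 22 22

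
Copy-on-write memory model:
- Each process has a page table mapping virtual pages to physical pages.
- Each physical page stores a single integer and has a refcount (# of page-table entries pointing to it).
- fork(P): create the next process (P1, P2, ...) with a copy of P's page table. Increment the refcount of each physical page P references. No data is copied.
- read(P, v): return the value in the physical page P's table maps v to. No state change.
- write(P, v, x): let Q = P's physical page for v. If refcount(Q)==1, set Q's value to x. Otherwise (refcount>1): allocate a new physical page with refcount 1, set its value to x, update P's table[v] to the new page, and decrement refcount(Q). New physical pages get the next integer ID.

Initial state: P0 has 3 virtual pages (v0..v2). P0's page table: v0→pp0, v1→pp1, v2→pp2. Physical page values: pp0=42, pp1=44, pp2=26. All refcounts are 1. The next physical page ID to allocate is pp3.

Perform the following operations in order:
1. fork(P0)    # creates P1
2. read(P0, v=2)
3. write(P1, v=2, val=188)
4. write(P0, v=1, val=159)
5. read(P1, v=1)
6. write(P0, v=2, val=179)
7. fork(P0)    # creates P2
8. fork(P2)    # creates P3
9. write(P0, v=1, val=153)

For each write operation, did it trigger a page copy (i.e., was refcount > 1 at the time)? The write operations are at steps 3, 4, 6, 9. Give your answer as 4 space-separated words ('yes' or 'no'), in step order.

Op 1: fork(P0) -> P1. 3 ppages; refcounts: pp0:2 pp1:2 pp2:2
Op 2: read(P0, v2) -> 26. No state change.
Op 3: write(P1, v2, 188). refcount(pp2)=2>1 -> COPY to pp3. 4 ppages; refcounts: pp0:2 pp1:2 pp2:1 pp3:1
Op 4: write(P0, v1, 159). refcount(pp1)=2>1 -> COPY to pp4. 5 ppages; refcounts: pp0:2 pp1:1 pp2:1 pp3:1 pp4:1
Op 5: read(P1, v1) -> 44. No state change.
Op 6: write(P0, v2, 179). refcount(pp2)=1 -> write in place. 5 ppages; refcounts: pp0:2 pp1:1 pp2:1 pp3:1 pp4:1
Op 7: fork(P0) -> P2. 5 ppages; refcounts: pp0:3 pp1:1 pp2:2 pp3:1 pp4:2
Op 8: fork(P2) -> P3. 5 ppages; refcounts: pp0:4 pp1:1 pp2:3 pp3:1 pp4:3
Op 9: write(P0, v1, 153). refcount(pp4)=3>1 -> COPY to pp5. 6 ppages; refcounts: pp0:4 pp1:1 pp2:3 pp3:1 pp4:2 pp5:1

yes yes no yes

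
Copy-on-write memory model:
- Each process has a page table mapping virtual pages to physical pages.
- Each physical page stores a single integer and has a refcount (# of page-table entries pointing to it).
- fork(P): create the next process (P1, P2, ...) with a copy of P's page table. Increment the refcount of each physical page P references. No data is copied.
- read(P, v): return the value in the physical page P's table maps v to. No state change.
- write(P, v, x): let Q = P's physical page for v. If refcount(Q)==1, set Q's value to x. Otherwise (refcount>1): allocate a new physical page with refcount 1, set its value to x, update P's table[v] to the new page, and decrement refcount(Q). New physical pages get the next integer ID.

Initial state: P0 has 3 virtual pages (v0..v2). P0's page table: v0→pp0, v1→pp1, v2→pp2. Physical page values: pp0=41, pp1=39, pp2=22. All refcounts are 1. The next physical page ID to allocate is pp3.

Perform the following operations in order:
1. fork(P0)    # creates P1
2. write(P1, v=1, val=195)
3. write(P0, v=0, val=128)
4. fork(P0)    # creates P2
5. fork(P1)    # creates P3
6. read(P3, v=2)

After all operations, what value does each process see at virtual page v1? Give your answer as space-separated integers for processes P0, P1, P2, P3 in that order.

Answer: 39 195 39 195

Derivation:
Op 1: fork(P0) -> P1. 3 ppages; refcounts: pp0:2 pp1:2 pp2:2
Op 2: write(P1, v1, 195). refcount(pp1)=2>1 -> COPY to pp3. 4 ppages; refcounts: pp0:2 pp1:1 pp2:2 pp3:1
Op 3: write(P0, v0, 128). refcount(pp0)=2>1 -> COPY to pp4. 5 ppages; refcounts: pp0:1 pp1:1 pp2:2 pp3:1 pp4:1
Op 4: fork(P0) -> P2. 5 ppages; refcounts: pp0:1 pp1:2 pp2:3 pp3:1 pp4:2
Op 5: fork(P1) -> P3. 5 ppages; refcounts: pp0:2 pp1:2 pp2:4 pp3:2 pp4:2
Op 6: read(P3, v2) -> 22. No state change.
P0: v1 -> pp1 = 39
P1: v1 -> pp3 = 195
P2: v1 -> pp1 = 39
P3: v1 -> pp3 = 195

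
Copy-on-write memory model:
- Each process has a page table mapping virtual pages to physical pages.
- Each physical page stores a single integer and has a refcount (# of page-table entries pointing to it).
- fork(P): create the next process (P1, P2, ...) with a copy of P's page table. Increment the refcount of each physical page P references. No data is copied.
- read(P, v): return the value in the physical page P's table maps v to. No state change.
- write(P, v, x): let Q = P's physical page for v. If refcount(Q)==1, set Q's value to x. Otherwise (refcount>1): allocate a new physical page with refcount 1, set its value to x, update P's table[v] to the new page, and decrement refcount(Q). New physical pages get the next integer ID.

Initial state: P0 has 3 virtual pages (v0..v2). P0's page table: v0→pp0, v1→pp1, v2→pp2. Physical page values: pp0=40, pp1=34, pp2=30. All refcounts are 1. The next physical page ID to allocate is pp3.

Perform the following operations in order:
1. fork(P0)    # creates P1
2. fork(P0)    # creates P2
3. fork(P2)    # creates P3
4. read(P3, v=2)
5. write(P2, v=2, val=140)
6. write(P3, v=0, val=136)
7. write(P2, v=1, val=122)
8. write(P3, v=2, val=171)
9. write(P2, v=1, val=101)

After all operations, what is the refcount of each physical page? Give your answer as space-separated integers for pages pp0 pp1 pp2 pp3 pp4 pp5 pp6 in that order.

Answer: 3 3 2 1 1 1 1

Derivation:
Op 1: fork(P0) -> P1. 3 ppages; refcounts: pp0:2 pp1:2 pp2:2
Op 2: fork(P0) -> P2. 3 ppages; refcounts: pp0:3 pp1:3 pp2:3
Op 3: fork(P2) -> P3. 3 ppages; refcounts: pp0:4 pp1:4 pp2:4
Op 4: read(P3, v2) -> 30. No state change.
Op 5: write(P2, v2, 140). refcount(pp2)=4>1 -> COPY to pp3. 4 ppages; refcounts: pp0:4 pp1:4 pp2:3 pp3:1
Op 6: write(P3, v0, 136). refcount(pp0)=4>1 -> COPY to pp4. 5 ppages; refcounts: pp0:3 pp1:4 pp2:3 pp3:1 pp4:1
Op 7: write(P2, v1, 122). refcount(pp1)=4>1 -> COPY to pp5. 6 ppages; refcounts: pp0:3 pp1:3 pp2:3 pp3:1 pp4:1 pp5:1
Op 8: write(P3, v2, 171). refcount(pp2)=3>1 -> COPY to pp6. 7 ppages; refcounts: pp0:3 pp1:3 pp2:2 pp3:1 pp4:1 pp5:1 pp6:1
Op 9: write(P2, v1, 101). refcount(pp5)=1 -> write in place. 7 ppages; refcounts: pp0:3 pp1:3 pp2:2 pp3:1 pp4:1 pp5:1 pp6:1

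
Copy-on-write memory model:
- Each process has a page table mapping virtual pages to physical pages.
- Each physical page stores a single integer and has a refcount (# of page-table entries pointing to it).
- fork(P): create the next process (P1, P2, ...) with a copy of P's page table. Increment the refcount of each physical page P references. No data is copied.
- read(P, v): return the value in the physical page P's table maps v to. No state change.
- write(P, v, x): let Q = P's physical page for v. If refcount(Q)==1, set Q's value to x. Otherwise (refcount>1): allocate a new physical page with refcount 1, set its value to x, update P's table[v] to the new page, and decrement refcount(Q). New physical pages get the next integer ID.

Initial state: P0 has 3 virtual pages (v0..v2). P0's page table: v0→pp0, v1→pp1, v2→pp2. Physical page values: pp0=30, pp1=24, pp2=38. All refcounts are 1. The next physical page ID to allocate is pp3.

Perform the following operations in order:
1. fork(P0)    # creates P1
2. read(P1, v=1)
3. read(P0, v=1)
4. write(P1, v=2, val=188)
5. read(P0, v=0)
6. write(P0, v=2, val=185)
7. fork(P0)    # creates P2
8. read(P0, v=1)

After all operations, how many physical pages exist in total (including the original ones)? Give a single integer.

Answer: 4

Derivation:
Op 1: fork(P0) -> P1. 3 ppages; refcounts: pp0:2 pp1:2 pp2:2
Op 2: read(P1, v1) -> 24. No state change.
Op 3: read(P0, v1) -> 24. No state change.
Op 4: write(P1, v2, 188). refcount(pp2)=2>1 -> COPY to pp3. 4 ppages; refcounts: pp0:2 pp1:2 pp2:1 pp3:1
Op 5: read(P0, v0) -> 30. No state change.
Op 6: write(P0, v2, 185). refcount(pp2)=1 -> write in place. 4 ppages; refcounts: pp0:2 pp1:2 pp2:1 pp3:1
Op 7: fork(P0) -> P2. 4 ppages; refcounts: pp0:3 pp1:3 pp2:2 pp3:1
Op 8: read(P0, v1) -> 24. No state change.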